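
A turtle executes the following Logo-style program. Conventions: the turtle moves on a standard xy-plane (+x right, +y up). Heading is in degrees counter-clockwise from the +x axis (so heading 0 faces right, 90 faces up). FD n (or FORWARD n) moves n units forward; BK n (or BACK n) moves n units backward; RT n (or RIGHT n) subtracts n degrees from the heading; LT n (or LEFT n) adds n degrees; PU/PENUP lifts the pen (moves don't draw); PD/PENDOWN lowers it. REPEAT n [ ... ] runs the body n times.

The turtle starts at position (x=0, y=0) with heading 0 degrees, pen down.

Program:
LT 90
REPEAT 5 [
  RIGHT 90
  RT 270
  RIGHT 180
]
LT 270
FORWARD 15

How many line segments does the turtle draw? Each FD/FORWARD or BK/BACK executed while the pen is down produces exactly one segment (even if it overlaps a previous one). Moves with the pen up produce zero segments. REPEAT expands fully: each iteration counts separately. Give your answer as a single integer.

Answer: 1

Derivation:
Executing turtle program step by step:
Start: pos=(0,0), heading=0, pen down
LT 90: heading 0 -> 90
REPEAT 5 [
  -- iteration 1/5 --
  RT 90: heading 90 -> 0
  RT 270: heading 0 -> 90
  RT 180: heading 90 -> 270
  -- iteration 2/5 --
  RT 90: heading 270 -> 180
  RT 270: heading 180 -> 270
  RT 180: heading 270 -> 90
  -- iteration 3/5 --
  RT 90: heading 90 -> 0
  RT 270: heading 0 -> 90
  RT 180: heading 90 -> 270
  -- iteration 4/5 --
  RT 90: heading 270 -> 180
  RT 270: heading 180 -> 270
  RT 180: heading 270 -> 90
  -- iteration 5/5 --
  RT 90: heading 90 -> 0
  RT 270: heading 0 -> 90
  RT 180: heading 90 -> 270
]
LT 270: heading 270 -> 180
FD 15: (0,0) -> (-15,0) [heading=180, draw]
Final: pos=(-15,0), heading=180, 1 segment(s) drawn
Segments drawn: 1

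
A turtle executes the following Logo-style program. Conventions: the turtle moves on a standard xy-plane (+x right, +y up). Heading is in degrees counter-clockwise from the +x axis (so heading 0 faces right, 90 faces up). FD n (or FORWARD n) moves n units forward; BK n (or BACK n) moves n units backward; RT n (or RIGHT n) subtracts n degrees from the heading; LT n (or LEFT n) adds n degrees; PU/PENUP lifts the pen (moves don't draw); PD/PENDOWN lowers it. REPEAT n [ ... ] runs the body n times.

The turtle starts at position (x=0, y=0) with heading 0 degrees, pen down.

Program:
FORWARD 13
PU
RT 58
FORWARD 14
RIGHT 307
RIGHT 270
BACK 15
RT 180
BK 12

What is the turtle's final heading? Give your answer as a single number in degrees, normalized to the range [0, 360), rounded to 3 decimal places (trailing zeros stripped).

Answer: 265

Derivation:
Executing turtle program step by step:
Start: pos=(0,0), heading=0, pen down
FD 13: (0,0) -> (13,0) [heading=0, draw]
PU: pen up
RT 58: heading 0 -> 302
FD 14: (13,0) -> (20.419,-11.873) [heading=302, move]
RT 307: heading 302 -> 355
RT 270: heading 355 -> 85
BK 15: (20.419,-11.873) -> (19.112,-26.816) [heading=85, move]
RT 180: heading 85 -> 265
BK 12: (19.112,-26.816) -> (20.157,-14.861) [heading=265, move]
Final: pos=(20.157,-14.861), heading=265, 1 segment(s) drawn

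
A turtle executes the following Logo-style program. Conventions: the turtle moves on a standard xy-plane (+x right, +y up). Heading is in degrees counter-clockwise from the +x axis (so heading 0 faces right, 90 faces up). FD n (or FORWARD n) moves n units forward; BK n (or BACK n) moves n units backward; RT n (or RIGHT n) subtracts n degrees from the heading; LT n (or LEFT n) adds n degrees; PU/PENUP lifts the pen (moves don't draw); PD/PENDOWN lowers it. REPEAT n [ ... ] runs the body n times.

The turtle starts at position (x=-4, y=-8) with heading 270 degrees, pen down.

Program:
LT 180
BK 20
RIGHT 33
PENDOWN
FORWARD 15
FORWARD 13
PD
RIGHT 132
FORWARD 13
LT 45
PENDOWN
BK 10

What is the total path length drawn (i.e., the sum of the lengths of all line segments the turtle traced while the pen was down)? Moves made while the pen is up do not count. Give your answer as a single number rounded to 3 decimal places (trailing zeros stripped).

Answer: 71

Derivation:
Executing turtle program step by step:
Start: pos=(-4,-8), heading=270, pen down
LT 180: heading 270 -> 90
BK 20: (-4,-8) -> (-4,-28) [heading=90, draw]
RT 33: heading 90 -> 57
PD: pen down
FD 15: (-4,-28) -> (4.17,-15.42) [heading=57, draw]
FD 13: (4.17,-15.42) -> (11.25,-4.517) [heading=57, draw]
PD: pen down
RT 132: heading 57 -> 285
FD 13: (11.25,-4.517) -> (14.615,-17.074) [heading=285, draw]
LT 45: heading 285 -> 330
PD: pen down
BK 10: (14.615,-17.074) -> (5.954,-12.074) [heading=330, draw]
Final: pos=(5.954,-12.074), heading=330, 5 segment(s) drawn

Segment lengths:
  seg 1: (-4,-8) -> (-4,-28), length = 20
  seg 2: (-4,-28) -> (4.17,-15.42), length = 15
  seg 3: (4.17,-15.42) -> (11.25,-4.517), length = 13
  seg 4: (11.25,-4.517) -> (14.615,-17.074), length = 13
  seg 5: (14.615,-17.074) -> (5.954,-12.074), length = 10
Total = 71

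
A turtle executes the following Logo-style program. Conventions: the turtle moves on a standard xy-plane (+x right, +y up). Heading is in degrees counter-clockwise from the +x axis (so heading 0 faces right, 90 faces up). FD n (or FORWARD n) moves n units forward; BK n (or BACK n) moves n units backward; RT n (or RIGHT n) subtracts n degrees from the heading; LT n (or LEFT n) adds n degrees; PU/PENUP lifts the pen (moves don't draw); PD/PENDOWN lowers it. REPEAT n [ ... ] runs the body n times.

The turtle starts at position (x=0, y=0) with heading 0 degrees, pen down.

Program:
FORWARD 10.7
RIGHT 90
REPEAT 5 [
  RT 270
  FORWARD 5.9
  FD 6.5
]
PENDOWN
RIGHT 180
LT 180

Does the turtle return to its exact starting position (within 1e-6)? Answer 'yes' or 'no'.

Executing turtle program step by step:
Start: pos=(0,0), heading=0, pen down
FD 10.7: (0,0) -> (10.7,0) [heading=0, draw]
RT 90: heading 0 -> 270
REPEAT 5 [
  -- iteration 1/5 --
  RT 270: heading 270 -> 0
  FD 5.9: (10.7,0) -> (16.6,0) [heading=0, draw]
  FD 6.5: (16.6,0) -> (23.1,0) [heading=0, draw]
  -- iteration 2/5 --
  RT 270: heading 0 -> 90
  FD 5.9: (23.1,0) -> (23.1,5.9) [heading=90, draw]
  FD 6.5: (23.1,5.9) -> (23.1,12.4) [heading=90, draw]
  -- iteration 3/5 --
  RT 270: heading 90 -> 180
  FD 5.9: (23.1,12.4) -> (17.2,12.4) [heading=180, draw]
  FD 6.5: (17.2,12.4) -> (10.7,12.4) [heading=180, draw]
  -- iteration 4/5 --
  RT 270: heading 180 -> 270
  FD 5.9: (10.7,12.4) -> (10.7,6.5) [heading=270, draw]
  FD 6.5: (10.7,6.5) -> (10.7,0) [heading=270, draw]
  -- iteration 5/5 --
  RT 270: heading 270 -> 0
  FD 5.9: (10.7,0) -> (16.6,0) [heading=0, draw]
  FD 6.5: (16.6,0) -> (23.1,0) [heading=0, draw]
]
PD: pen down
RT 180: heading 0 -> 180
LT 180: heading 180 -> 0
Final: pos=(23.1,0), heading=0, 11 segment(s) drawn

Start position: (0, 0)
Final position: (23.1, 0)
Distance = 23.1; >= 1e-6 -> NOT closed

Answer: no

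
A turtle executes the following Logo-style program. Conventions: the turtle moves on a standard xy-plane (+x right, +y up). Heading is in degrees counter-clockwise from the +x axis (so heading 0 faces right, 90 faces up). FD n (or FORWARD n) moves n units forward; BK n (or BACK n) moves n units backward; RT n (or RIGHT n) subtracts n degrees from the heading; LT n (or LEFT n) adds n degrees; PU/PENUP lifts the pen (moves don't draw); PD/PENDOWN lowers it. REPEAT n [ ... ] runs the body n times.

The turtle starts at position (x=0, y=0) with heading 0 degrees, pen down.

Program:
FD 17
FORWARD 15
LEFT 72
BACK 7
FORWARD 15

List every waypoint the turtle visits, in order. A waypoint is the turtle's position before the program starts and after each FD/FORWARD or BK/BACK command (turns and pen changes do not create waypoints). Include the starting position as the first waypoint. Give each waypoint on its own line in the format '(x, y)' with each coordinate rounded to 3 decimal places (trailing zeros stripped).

Executing turtle program step by step:
Start: pos=(0,0), heading=0, pen down
FD 17: (0,0) -> (17,0) [heading=0, draw]
FD 15: (17,0) -> (32,0) [heading=0, draw]
LT 72: heading 0 -> 72
BK 7: (32,0) -> (29.837,-6.657) [heading=72, draw]
FD 15: (29.837,-6.657) -> (34.472,7.608) [heading=72, draw]
Final: pos=(34.472,7.608), heading=72, 4 segment(s) drawn
Waypoints (5 total):
(0, 0)
(17, 0)
(32, 0)
(29.837, -6.657)
(34.472, 7.608)

Answer: (0, 0)
(17, 0)
(32, 0)
(29.837, -6.657)
(34.472, 7.608)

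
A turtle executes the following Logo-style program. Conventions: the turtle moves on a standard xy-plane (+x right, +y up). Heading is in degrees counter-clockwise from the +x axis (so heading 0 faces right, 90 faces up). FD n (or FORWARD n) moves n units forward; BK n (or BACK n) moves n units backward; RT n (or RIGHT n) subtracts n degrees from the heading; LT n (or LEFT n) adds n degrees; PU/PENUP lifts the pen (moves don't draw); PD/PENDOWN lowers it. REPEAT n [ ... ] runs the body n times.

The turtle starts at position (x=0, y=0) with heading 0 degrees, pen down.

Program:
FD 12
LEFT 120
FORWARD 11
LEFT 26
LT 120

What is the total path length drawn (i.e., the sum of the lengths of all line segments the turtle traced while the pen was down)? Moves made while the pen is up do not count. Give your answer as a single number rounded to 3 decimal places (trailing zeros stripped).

Answer: 23

Derivation:
Executing turtle program step by step:
Start: pos=(0,0), heading=0, pen down
FD 12: (0,0) -> (12,0) [heading=0, draw]
LT 120: heading 0 -> 120
FD 11: (12,0) -> (6.5,9.526) [heading=120, draw]
LT 26: heading 120 -> 146
LT 120: heading 146 -> 266
Final: pos=(6.5,9.526), heading=266, 2 segment(s) drawn

Segment lengths:
  seg 1: (0,0) -> (12,0), length = 12
  seg 2: (12,0) -> (6.5,9.526), length = 11
Total = 23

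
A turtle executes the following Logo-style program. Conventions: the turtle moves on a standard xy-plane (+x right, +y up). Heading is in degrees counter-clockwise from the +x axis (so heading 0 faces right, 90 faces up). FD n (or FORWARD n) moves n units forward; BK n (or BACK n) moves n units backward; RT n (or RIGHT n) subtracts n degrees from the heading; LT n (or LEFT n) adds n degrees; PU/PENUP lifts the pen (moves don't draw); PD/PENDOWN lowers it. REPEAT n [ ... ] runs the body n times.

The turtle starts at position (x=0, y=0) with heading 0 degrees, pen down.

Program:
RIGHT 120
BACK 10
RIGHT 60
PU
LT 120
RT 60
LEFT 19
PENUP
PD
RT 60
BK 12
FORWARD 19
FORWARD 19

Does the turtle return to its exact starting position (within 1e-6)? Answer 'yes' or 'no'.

Answer: no

Derivation:
Executing turtle program step by step:
Start: pos=(0,0), heading=0, pen down
RT 120: heading 0 -> 240
BK 10: (0,0) -> (5,8.66) [heading=240, draw]
RT 60: heading 240 -> 180
PU: pen up
LT 120: heading 180 -> 300
RT 60: heading 300 -> 240
LT 19: heading 240 -> 259
PU: pen up
PD: pen down
RT 60: heading 259 -> 199
BK 12: (5,8.66) -> (16.346,12.567) [heading=199, draw]
FD 19: (16.346,12.567) -> (-1.619,6.381) [heading=199, draw]
FD 19: (-1.619,6.381) -> (-19.583,0.195) [heading=199, draw]
Final: pos=(-19.583,0.195), heading=199, 4 segment(s) drawn

Start position: (0, 0)
Final position: (-19.583, 0.195)
Distance = 19.584; >= 1e-6 -> NOT closed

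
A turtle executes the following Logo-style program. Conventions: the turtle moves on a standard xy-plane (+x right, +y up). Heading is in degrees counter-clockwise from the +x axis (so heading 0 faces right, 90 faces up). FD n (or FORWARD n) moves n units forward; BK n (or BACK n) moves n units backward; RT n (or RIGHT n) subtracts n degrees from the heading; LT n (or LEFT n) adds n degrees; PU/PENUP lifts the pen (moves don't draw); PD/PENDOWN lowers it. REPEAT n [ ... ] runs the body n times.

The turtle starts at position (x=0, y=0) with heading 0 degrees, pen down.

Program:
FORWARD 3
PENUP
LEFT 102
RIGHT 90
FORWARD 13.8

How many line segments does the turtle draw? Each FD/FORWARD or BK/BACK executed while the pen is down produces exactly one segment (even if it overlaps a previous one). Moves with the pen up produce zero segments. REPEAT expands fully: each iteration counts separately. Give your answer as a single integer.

Executing turtle program step by step:
Start: pos=(0,0), heading=0, pen down
FD 3: (0,0) -> (3,0) [heading=0, draw]
PU: pen up
LT 102: heading 0 -> 102
RT 90: heading 102 -> 12
FD 13.8: (3,0) -> (16.498,2.869) [heading=12, move]
Final: pos=(16.498,2.869), heading=12, 1 segment(s) drawn
Segments drawn: 1

Answer: 1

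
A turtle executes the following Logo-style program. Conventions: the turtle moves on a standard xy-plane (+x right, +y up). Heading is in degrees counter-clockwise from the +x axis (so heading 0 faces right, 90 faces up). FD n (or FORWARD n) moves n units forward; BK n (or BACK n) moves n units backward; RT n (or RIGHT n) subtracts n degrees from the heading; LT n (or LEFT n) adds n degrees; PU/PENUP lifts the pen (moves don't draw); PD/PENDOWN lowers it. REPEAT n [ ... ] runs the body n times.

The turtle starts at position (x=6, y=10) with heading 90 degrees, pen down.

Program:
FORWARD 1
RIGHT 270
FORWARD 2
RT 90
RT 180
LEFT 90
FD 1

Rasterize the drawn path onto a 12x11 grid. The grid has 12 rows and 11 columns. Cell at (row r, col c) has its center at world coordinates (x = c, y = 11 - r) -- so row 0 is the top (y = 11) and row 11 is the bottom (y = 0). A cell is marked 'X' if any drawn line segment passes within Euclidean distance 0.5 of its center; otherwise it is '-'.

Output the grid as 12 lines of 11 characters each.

Segment 0: (6,10) -> (6,11)
Segment 1: (6,11) -> (4,11)
Segment 2: (4,11) -> (5,11)

Answer: ----XXX----
------X----
-----------
-----------
-----------
-----------
-----------
-----------
-----------
-----------
-----------
-----------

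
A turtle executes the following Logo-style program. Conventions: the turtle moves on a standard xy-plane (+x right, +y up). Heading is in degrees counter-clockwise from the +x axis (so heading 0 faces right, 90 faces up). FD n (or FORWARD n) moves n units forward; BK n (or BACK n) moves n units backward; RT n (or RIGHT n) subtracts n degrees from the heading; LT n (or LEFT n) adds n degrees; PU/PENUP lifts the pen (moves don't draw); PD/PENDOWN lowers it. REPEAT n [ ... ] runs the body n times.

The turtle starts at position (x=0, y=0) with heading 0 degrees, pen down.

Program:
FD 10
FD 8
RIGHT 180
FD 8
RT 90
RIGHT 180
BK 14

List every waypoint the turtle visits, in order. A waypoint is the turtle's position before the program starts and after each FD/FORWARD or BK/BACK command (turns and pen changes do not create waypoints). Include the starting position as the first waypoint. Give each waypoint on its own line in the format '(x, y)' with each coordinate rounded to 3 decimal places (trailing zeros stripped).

Answer: (0, 0)
(10, 0)
(18, 0)
(10, 0)
(10, 14)

Derivation:
Executing turtle program step by step:
Start: pos=(0,0), heading=0, pen down
FD 10: (0,0) -> (10,0) [heading=0, draw]
FD 8: (10,0) -> (18,0) [heading=0, draw]
RT 180: heading 0 -> 180
FD 8: (18,0) -> (10,0) [heading=180, draw]
RT 90: heading 180 -> 90
RT 180: heading 90 -> 270
BK 14: (10,0) -> (10,14) [heading=270, draw]
Final: pos=(10,14), heading=270, 4 segment(s) drawn
Waypoints (5 total):
(0, 0)
(10, 0)
(18, 0)
(10, 0)
(10, 14)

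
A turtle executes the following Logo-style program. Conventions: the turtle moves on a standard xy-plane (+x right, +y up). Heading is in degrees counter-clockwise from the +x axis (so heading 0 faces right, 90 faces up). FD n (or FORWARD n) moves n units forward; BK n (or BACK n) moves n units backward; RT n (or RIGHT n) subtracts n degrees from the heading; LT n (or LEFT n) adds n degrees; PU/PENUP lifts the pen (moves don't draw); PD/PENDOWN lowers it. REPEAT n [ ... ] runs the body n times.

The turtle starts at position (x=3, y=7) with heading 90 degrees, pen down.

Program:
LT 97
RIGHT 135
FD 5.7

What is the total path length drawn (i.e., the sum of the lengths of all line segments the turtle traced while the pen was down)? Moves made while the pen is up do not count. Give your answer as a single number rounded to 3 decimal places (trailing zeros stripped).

Answer: 5.7

Derivation:
Executing turtle program step by step:
Start: pos=(3,7), heading=90, pen down
LT 97: heading 90 -> 187
RT 135: heading 187 -> 52
FD 5.7: (3,7) -> (6.509,11.492) [heading=52, draw]
Final: pos=(6.509,11.492), heading=52, 1 segment(s) drawn

Segment lengths:
  seg 1: (3,7) -> (6.509,11.492), length = 5.7
Total = 5.7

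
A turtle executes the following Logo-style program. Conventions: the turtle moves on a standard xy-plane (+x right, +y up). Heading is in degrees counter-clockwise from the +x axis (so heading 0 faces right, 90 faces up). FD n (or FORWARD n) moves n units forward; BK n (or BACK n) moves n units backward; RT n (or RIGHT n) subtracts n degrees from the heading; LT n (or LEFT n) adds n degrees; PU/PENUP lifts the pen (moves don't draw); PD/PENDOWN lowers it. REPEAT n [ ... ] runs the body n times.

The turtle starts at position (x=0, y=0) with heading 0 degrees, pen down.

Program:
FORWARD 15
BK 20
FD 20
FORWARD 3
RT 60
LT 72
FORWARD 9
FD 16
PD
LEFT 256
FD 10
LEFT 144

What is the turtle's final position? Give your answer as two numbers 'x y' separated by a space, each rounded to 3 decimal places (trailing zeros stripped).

Executing turtle program step by step:
Start: pos=(0,0), heading=0, pen down
FD 15: (0,0) -> (15,0) [heading=0, draw]
BK 20: (15,0) -> (-5,0) [heading=0, draw]
FD 20: (-5,0) -> (15,0) [heading=0, draw]
FD 3: (15,0) -> (18,0) [heading=0, draw]
RT 60: heading 0 -> 300
LT 72: heading 300 -> 12
FD 9: (18,0) -> (26.803,1.871) [heading=12, draw]
FD 16: (26.803,1.871) -> (42.454,5.198) [heading=12, draw]
PD: pen down
LT 256: heading 12 -> 268
FD 10: (42.454,5.198) -> (42.105,-4.796) [heading=268, draw]
LT 144: heading 268 -> 52
Final: pos=(42.105,-4.796), heading=52, 7 segment(s) drawn

Answer: 42.105 -4.796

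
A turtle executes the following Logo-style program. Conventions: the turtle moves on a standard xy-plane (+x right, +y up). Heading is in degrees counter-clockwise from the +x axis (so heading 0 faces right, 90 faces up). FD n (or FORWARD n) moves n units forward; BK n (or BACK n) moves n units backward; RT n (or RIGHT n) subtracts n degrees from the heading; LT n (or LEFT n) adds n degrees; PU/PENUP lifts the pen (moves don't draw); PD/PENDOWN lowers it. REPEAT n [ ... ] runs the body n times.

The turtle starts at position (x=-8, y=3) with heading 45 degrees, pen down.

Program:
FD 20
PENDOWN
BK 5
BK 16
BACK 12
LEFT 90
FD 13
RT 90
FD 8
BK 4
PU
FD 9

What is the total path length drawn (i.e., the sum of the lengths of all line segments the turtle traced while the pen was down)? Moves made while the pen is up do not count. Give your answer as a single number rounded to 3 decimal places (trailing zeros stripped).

Answer: 78

Derivation:
Executing turtle program step by step:
Start: pos=(-8,3), heading=45, pen down
FD 20: (-8,3) -> (6.142,17.142) [heading=45, draw]
PD: pen down
BK 5: (6.142,17.142) -> (2.607,13.607) [heading=45, draw]
BK 16: (2.607,13.607) -> (-8.707,2.293) [heading=45, draw]
BK 12: (-8.707,2.293) -> (-17.192,-6.192) [heading=45, draw]
LT 90: heading 45 -> 135
FD 13: (-17.192,-6.192) -> (-26.385,3) [heading=135, draw]
RT 90: heading 135 -> 45
FD 8: (-26.385,3) -> (-20.728,8.657) [heading=45, draw]
BK 4: (-20.728,8.657) -> (-23.556,5.828) [heading=45, draw]
PU: pen up
FD 9: (-23.556,5.828) -> (-17.192,12.192) [heading=45, move]
Final: pos=(-17.192,12.192), heading=45, 7 segment(s) drawn

Segment lengths:
  seg 1: (-8,3) -> (6.142,17.142), length = 20
  seg 2: (6.142,17.142) -> (2.607,13.607), length = 5
  seg 3: (2.607,13.607) -> (-8.707,2.293), length = 16
  seg 4: (-8.707,2.293) -> (-17.192,-6.192), length = 12
  seg 5: (-17.192,-6.192) -> (-26.385,3), length = 13
  seg 6: (-26.385,3) -> (-20.728,8.657), length = 8
  seg 7: (-20.728,8.657) -> (-23.556,5.828), length = 4
Total = 78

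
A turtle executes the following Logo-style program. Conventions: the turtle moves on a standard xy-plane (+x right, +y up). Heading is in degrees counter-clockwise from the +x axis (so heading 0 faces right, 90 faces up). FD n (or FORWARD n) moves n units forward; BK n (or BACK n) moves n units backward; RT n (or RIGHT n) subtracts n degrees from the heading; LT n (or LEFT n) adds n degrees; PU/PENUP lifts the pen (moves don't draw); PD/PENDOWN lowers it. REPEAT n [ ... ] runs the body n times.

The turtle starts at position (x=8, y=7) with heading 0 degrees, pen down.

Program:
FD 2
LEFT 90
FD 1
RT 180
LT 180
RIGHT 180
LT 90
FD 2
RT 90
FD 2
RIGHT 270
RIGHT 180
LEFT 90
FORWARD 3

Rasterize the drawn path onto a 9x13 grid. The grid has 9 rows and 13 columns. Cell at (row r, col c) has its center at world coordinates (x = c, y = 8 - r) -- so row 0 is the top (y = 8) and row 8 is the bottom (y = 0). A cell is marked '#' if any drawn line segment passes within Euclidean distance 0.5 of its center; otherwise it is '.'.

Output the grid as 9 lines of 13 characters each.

Segment 0: (8,7) -> (10,7)
Segment 1: (10,7) -> (10,8)
Segment 2: (10,8) -> (12,8)
Segment 3: (12,8) -> (12,6)
Segment 4: (12,6) -> (12,3)

Answer: ..........###
........###.#
............#
............#
............#
............#
.............
.............
.............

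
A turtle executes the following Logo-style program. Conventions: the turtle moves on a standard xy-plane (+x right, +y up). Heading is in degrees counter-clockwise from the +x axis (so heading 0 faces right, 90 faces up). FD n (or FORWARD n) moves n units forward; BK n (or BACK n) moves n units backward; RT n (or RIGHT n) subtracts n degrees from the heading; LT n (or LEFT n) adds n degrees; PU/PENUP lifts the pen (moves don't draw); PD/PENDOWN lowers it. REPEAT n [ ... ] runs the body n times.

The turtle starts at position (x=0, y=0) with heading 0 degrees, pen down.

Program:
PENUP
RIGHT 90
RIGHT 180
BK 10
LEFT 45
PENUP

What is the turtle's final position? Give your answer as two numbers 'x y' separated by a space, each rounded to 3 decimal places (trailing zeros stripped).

Answer: 0 -10

Derivation:
Executing turtle program step by step:
Start: pos=(0,0), heading=0, pen down
PU: pen up
RT 90: heading 0 -> 270
RT 180: heading 270 -> 90
BK 10: (0,0) -> (0,-10) [heading=90, move]
LT 45: heading 90 -> 135
PU: pen up
Final: pos=(0,-10), heading=135, 0 segment(s) drawn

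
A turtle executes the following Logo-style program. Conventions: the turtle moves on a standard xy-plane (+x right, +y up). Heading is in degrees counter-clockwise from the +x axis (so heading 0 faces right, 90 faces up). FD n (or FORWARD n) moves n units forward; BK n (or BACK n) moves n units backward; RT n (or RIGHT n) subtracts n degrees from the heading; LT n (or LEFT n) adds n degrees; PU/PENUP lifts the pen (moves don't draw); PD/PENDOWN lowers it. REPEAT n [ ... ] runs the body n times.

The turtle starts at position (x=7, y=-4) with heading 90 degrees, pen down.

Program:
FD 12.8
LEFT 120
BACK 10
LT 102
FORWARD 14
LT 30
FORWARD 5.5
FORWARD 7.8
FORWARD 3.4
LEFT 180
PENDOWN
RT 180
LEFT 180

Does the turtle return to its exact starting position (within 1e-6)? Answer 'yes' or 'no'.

Executing turtle program step by step:
Start: pos=(7,-4), heading=90, pen down
FD 12.8: (7,-4) -> (7,8.8) [heading=90, draw]
LT 120: heading 90 -> 210
BK 10: (7,8.8) -> (15.66,13.8) [heading=210, draw]
LT 102: heading 210 -> 312
FD 14: (15.66,13.8) -> (25.028,3.396) [heading=312, draw]
LT 30: heading 312 -> 342
FD 5.5: (25.028,3.396) -> (30.259,1.696) [heading=342, draw]
FD 7.8: (30.259,1.696) -> (37.677,-0.714) [heading=342, draw]
FD 3.4: (37.677,-0.714) -> (40.911,-1.765) [heading=342, draw]
LT 180: heading 342 -> 162
PD: pen down
RT 180: heading 162 -> 342
LT 180: heading 342 -> 162
Final: pos=(40.911,-1.765), heading=162, 6 segment(s) drawn

Start position: (7, -4)
Final position: (40.911, -1.765)
Distance = 33.984; >= 1e-6 -> NOT closed

Answer: no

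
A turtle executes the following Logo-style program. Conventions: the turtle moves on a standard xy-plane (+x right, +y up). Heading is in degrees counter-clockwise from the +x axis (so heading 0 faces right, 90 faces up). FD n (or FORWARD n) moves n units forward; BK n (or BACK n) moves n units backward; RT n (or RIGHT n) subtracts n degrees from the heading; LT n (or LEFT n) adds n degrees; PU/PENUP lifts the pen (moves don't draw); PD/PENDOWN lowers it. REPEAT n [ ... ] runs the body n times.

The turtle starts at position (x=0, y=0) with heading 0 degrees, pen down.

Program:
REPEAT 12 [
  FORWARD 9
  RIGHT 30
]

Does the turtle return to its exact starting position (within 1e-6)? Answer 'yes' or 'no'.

Executing turtle program step by step:
Start: pos=(0,0), heading=0, pen down
REPEAT 12 [
  -- iteration 1/12 --
  FD 9: (0,0) -> (9,0) [heading=0, draw]
  RT 30: heading 0 -> 330
  -- iteration 2/12 --
  FD 9: (9,0) -> (16.794,-4.5) [heading=330, draw]
  RT 30: heading 330 -> 300
  -- iteration 3/12 --
  FD 9: (16.794,-4.5) -> (21.294,-12.294) [heading=300, draw]
  RT 30: heading 300 -> 270
  -- iteration 4/12 --
  FD 9: (21.294,-12.294) -> (21.294,-21.294) [heading=270, draw]
  RT 30: heading 270 -> 240
  -- iteration 5/12 --
  FD 9: (21.294,-21.294) -> (16.794,-29.088) [heading=240, draw]
  RT 30: heading 240 -> 210
  -- iteration 6/12 --
  FD 9: (16.794,-29.088) -> (9,-33.588) [heading=210, draw]
  RT 30: heading 210 -> 180
  -- iteration 7/12 --
  FD 9: (9,-33.588) -> (0,-33.588) [heading=180, draw]
  RT 30: heading 180 -> 150
  -- iteration 8/12 --
  FD 9: (0,-33.588) -> (-7.794,-29.088) [heading=150, draw]
  RT 30: heading 150 -> 120
  -- iteration 9/12 --
  FD 9: (-7.794,-29.088) -> (-12.294,-21.294) [heading=120, draw]
  RT 30: heading 120 -> 90
  -- iteration 10/12 --
  FD 9: (-12.294,-21.294) -> (-12.294,-12.294) [heading=90, draw]
  RT 30: heading 90 -> 60
  -- iteration 11/12 --
  FD 9: (-12.294,-12.294) -> (-7.794,-4.5) [heading=60, draw]
  RT 30: heading 60 -> 30
  -- iteration 12/12 --
  FD 9: (-7.794,-4.5) -> (0,0) [heading=30, draw]
  RT 30: heading 30 -> 0
]
Final: pos=(0,0), heading=0, 12 segment(s) drawn

Start position: (0, 0)
Final position: (0, 0)
Distance = 0; < 1e-6 -> CLOSED

Answer: yes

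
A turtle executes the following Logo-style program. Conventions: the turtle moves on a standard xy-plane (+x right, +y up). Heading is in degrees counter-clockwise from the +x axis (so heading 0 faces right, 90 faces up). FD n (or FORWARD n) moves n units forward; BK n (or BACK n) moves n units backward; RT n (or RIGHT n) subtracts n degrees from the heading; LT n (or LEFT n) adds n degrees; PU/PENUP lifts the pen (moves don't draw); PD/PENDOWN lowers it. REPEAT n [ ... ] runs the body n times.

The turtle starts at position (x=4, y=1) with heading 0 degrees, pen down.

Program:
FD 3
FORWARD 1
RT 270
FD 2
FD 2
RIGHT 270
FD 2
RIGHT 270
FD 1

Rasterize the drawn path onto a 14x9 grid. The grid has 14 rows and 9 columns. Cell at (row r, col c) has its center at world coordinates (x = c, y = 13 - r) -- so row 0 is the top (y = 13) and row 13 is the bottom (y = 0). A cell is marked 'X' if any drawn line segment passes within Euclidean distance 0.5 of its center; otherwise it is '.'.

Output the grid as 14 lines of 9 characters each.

Answer: .........
.........
.........
.........
.........
.........
.........
.........
......XXX
......X.X
........X
........X
....XXXXX
.........

Derivation:
Segment 0: (4,1) -> (7,1)
Segment 1: (7,1) -> (8,1)
Segment 2: (8,1) -> (8,3)
Segment 3: (8,3) -> (8,5)
Segment 4: (8,5) -> (6,5)
Segment 5: (6,5) -> (6,4)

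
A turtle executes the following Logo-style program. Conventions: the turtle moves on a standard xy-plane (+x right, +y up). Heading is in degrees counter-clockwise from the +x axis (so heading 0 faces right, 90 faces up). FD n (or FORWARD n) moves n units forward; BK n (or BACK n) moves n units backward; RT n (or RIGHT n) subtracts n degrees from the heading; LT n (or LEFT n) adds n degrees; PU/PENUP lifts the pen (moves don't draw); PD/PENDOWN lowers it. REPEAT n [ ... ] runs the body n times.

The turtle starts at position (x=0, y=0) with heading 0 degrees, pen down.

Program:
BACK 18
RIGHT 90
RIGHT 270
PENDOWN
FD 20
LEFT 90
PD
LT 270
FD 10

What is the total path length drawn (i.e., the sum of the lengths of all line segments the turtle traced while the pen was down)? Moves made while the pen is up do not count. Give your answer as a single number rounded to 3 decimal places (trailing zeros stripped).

Answer: 48

Derivation:
Executing turtle program step by step:
Start: pos=(0,0), heading=0, pen down
BK 18: (0,0) -> (-18,0) [heading=0, draw]
RT 90: heading 0 -> 270
RT 270: heading 270 -> 0
PD: pen down
FD 20: (-18,0) -> (2,0) [heading=0, draw]
LT 90: heading 0 -> 90
PD: pen down
LT 270: heading 90 -> 0
FD 10: (2,0) -> (12,0) [heading=0, draw]
Final: pos=(12,0), heading=0, 3 segment(s) drawn

Segment lengths:
  seg 1: (0,0) -> (-18,0), length = 18
  seg 2: (-18,0) -> (2,0), length = 20
  seg 3: (2,0) -> (12,0), length = 10
Total = 48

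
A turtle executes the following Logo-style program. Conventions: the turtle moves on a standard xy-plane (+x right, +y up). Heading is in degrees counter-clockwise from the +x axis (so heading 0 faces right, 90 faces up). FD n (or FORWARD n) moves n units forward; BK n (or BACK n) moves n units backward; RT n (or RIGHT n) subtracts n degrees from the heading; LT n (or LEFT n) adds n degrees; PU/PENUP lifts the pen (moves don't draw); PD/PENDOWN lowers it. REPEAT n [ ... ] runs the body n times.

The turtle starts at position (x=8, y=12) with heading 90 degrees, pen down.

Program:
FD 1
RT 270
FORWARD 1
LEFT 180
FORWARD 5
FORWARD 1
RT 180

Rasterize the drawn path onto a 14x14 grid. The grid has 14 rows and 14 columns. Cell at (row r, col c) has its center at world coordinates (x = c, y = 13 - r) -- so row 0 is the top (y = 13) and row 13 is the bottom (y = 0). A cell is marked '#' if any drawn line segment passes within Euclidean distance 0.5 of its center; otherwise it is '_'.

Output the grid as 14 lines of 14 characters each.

Answer: _______#######
________#_____
______________
______________
______________
______________
______________
______________
______________
______________
______________
______________
______________
______________

Derivation:
Segment 0: (8,12) -> (8,13)
Segment 1: (8,13) -> (7,13)
Segment 2: (7,13) -> (12,13)
Segment 3: (12,13) -> (13,13)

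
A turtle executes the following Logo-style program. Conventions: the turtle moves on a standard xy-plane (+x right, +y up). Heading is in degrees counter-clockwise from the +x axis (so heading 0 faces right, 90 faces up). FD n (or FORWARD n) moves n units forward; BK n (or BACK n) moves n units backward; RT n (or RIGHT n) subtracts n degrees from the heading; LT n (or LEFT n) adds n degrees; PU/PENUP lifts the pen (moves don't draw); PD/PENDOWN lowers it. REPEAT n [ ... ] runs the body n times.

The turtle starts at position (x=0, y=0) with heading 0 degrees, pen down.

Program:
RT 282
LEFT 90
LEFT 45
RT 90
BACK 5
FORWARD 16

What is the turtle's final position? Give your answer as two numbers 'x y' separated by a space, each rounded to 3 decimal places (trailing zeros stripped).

Answer: -5.991 9.225

Derivation:
Executing turtle program step by step:
Start: pos=(0,0), heading=0, pen down
RT 282: heading 0 -> 78
LT 90: heading 78 -> 168
LT 45: heading 168 -> 213
RT 90: heading 213 -> 123
BK 5: (0,0) -> (2.723,-4.193) [heading=123, draw]
FD 16: (2.723,-4.193) -> (-5.991,9.225) [heading=123, draw]
Final: pos=(-5.991,9.225), heading=123, 2 segment(s) drawn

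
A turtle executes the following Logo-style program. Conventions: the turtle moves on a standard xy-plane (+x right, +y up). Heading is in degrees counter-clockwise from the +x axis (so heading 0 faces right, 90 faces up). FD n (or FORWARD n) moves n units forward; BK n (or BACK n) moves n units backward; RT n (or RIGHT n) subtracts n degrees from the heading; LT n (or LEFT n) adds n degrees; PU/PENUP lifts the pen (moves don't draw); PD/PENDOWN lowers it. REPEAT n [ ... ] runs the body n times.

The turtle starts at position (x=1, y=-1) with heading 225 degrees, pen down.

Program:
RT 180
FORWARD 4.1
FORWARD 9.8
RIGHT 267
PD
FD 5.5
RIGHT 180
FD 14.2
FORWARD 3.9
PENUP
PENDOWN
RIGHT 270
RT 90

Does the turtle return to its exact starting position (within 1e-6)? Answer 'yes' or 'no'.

Answer: no

Derivation:
Executing turtle program step by step:
Start: pos=(1,-1), heading=225, pen down
RT 180: heading 225 -> 45
FD 4.1: (1,-1) -> (3.899,1.899) [heading=45, draw]
FD 9.8: (3.899,1.899) -> (10.829,8.829) [heading=45, draw]
RT 267: heading 45 -> 138
PD: pen down
FD 5.5: (10.829,8.829) -> (6.741,12.509) [heading=138, draw]
RT 180: heading 138 -> 318
FD 14.2: (6.741,12.509) -> (17.294,3.007) [heading=318, draw]
FD 3.9: (17.294,3.007) -> (20.192,0.398) [heading=318, draw]
PU: pen up
PD: pen down
RT 270: heading 318 -> 48
RT 90: heading 48 -> 318
Final: pos=(20.192,0.398), heading=318, 5 segment(s) drawn

Start position: (1, -1)
Final position: (20.192, 0.398)
Distance = 19.243; >= 1e-6 -> NOT closed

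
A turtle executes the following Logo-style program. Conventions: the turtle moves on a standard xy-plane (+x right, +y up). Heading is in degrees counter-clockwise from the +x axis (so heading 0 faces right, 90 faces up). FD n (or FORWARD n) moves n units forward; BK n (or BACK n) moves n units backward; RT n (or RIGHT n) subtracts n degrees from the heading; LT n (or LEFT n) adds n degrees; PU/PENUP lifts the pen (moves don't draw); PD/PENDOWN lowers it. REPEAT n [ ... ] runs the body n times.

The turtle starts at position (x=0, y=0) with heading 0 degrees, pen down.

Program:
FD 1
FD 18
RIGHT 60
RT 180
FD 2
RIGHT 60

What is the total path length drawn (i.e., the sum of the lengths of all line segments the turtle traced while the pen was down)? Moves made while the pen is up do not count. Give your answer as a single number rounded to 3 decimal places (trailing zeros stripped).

Answer: 21

Derivation:
Executing turtle program step by step:
Start: pos=(0,0), heading=0, pen down
FD 1: (0,0) -> (1,0) [heading=0, draw]
FD 18: (1,0) -> (19,0) [heading=0, draw]
RT 60: heading 0 -> 300
RT 180: heading 300 -> 120
FD 2: (19,0) -> (18,1.732) [heading=120, draw]
RT 60: heading 120 -> 60
Final: pos=(18,1.732), heading=60, 3 segment(s) drawn

Segment lengths:
  seg 1: (0,0) -> (1,0), length = 1
  seg 2: (1,0) -> (19,0), length = 18
  seg 3: (19,0) -> (18,1.732), length = 2
Total = 21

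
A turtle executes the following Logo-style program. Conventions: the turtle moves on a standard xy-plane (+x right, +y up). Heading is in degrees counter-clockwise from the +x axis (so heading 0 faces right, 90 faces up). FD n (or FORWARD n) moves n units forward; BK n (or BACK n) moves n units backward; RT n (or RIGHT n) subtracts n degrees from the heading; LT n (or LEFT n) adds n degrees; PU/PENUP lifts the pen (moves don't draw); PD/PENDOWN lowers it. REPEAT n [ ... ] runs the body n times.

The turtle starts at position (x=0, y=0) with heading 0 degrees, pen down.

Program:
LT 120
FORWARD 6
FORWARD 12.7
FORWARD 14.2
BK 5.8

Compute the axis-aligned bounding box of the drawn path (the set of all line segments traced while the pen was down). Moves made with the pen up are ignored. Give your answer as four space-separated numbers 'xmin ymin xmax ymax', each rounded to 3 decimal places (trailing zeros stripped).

Answer: -16.45 0 0 28.492

Derivation:
Executing turtle program step by step:
Start: pos=(0,0), heading=0, pen down
LT 120: heading 0 -> 120
FD 6: (0,0) -> (-3,5.196) [heading=120, draw]
FD 12.7: (-3,5.196) -> (-9.35,16.195) [heading=120, draw]
FD 14.2: (-9.35,16.195) -> (-16.45,28.492) [heading=120, draw]
BK 5.8: (-16.45,28.492) -> (-13.55,23.469) [heading=120, draw]
Final: pos=(-13.55,23.469), heading=120, 4 segment(s) drawn

Segment endpoints: x in {-16.45, -13.55, -9.35, -3, 0}, y in {0, 5.196, 16.195, 23.469, 28.492}
xmin=-16.45, ymin=0, xmax=0, ymax=28.492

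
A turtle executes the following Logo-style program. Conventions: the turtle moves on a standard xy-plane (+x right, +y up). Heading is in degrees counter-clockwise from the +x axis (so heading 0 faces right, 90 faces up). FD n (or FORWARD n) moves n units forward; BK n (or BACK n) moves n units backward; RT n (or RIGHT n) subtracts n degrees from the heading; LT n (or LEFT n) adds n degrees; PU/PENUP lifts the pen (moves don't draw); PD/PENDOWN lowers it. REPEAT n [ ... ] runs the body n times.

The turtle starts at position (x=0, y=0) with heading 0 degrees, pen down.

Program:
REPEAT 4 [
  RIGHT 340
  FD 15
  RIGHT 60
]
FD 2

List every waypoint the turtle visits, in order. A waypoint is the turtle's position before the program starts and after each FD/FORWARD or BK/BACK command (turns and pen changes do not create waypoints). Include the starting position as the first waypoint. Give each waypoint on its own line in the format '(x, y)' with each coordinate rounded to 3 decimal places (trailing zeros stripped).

Answer: (0, 0)
(14.095, 5.13)
(28.191, 0)
(35.691, -12.99)
(33.086, -27.762)
(31.207, -28.447)

Derivation:
Executing turtle program step by step:
Start: pos=(0,0), heading=0, pen down
REPEAT 4 [
  -- iteration 1/4 --
  RT 340: heading 0 -> 20
  FD 15: (0,0) -> (14.095,5.13) [heading=20, draw]
  RT 60: heading 20 -> 320
  -- iteration 2/4 --
  RT 340: heading 320 -> 340
  FD 15: (14.095,5.13) -> (28.191,0) [heading=340, draw]
  RT 60: heading 340 -> 280
  -- iteration 3/4 --
  RT 340: heading 280 -> 300
  FD 15: (28.191,0) -> (35.691,-12.99) [heading=300, draw]
  RT 60: heading 300 -> 240
  -- iteration 4/4 --
  RT 340: heading 240 -> 260
  FD 15: (35.691,-12.99) -> (33.086,-27.762) [heading=260, draw]
  RT 60: heading 260 -> 200
]
FD 2: (33.086,-27.762) -> (31.207,-28.447) [heading=200, draw]
Final: pos=(31.207,-28.447), heading=200, 5 segment(s) drawn
Waypoints (6 total):
(0, 0)
(14.095, 5.13)
(28.191, 0)
(35.691, -12.99)
(33.086, -27.762)
(31.207, -28.447)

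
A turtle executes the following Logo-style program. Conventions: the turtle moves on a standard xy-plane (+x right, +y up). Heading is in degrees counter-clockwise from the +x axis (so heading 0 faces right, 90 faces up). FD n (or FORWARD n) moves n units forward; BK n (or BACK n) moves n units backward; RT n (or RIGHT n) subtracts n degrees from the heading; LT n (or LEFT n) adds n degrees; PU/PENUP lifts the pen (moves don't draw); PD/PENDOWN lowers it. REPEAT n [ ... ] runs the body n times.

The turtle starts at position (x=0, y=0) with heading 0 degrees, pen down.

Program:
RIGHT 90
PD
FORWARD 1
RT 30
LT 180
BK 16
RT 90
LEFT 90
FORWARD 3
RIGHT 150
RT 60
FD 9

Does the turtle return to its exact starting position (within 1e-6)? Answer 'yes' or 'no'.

Answer: no

Derivation:
Executing turtle program step by step:
Start: pos=(0,0), heading=0, pen down
RT 90: heading 0 -> 270
PD: pen down
FD 1: (0,0) -> (0,-1) [heading=270, draw]
RT 30: heading 270 -> 240
LT 180: heading 240 -> 60
BK 16: (0,-1) -> (-8,-14.856) [heading=60, draw]
RT 90: heading 60 -> 330
LT 90: heading 330 -> 60
FD 3: (-8,-14.856) -> (-6.5,-12.258) [heading=60, draw]
RT 150: heading 60 -> 270
RT 60: heading 270 -> 210
FD 9: (-6.5,-12.258) -> (-14.294,-16.758) [heading=210, draw]
Final: pos=(-14.294,-16.758), heading=210, 4 segment(s) drawn

Start position: (0, 0)
Final position: (-14.294, -16.758)
Distance = 22.026; >= 1e-6 -> NOT closed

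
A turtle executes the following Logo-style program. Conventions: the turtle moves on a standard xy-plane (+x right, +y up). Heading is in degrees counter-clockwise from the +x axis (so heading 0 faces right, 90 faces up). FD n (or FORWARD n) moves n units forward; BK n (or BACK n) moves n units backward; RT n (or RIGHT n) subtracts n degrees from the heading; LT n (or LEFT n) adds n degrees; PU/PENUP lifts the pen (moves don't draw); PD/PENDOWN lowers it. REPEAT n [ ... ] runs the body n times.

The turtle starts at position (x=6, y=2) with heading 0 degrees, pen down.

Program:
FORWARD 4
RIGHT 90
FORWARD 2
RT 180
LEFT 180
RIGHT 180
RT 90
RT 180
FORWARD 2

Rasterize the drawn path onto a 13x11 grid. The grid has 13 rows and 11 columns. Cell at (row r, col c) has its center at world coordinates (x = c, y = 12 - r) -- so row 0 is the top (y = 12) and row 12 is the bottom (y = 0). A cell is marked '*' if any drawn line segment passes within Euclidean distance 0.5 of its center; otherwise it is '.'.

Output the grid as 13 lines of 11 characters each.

Answer: ...........
...........
...........
...........
...........
...........
...........
...........
...........
...........
......*****
..........*
........***

Derivation:
Segment 0: (6,2) -> (10,2)
Segment 1: (10,2) -> (10,0)
Segment 2: (10,0) -> (8,-0)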